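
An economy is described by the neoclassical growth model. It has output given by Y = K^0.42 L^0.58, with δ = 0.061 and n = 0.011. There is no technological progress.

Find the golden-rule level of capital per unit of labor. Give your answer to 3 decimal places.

k_gold ≈ 20.919

The golden rule sets f'(k) = n + δ, i.e. α·k^(α−1) = n + δ.
So k^(1−α) = α / (n + δ) = 0.42 / 0.072 = 5.8333.
k_gold = 5.8333^(1/0.58) ≈ 20.9190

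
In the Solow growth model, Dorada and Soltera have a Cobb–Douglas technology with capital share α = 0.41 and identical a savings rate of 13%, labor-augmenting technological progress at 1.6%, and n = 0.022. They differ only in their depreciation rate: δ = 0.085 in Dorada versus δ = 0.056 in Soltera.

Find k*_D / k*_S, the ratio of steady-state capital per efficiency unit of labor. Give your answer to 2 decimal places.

k*_D / k*_S ≈ 0.63

Steady-state k* = [s/(n + g + δ)]^(1/(1−α)), so the ratio is [ (s_D/(n + g + δ)_D) / (s_S/(n + g + δ)_S) ]^1.6949.
s_D/(n + g + δ)_D = 0.13/0.123 = 1.0569; s_S/(n + g + δ)_S = 0.13/0.094 = 1.3830.
Ratio = (1.0569/1.3830)^1.6949 = 0.7642^1.6949 ≈ 0.6339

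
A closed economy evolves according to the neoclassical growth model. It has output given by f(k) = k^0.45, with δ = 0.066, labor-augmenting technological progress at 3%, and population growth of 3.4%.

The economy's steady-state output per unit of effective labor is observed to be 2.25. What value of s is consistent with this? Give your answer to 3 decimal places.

In steady state, investment equals break-even investment: s·k^α = (n + g + δ)·k.
Since y* = [s/(n + g + δ)]^(α/(1−α)), we have s/(n + g + δ) = (y*)^((1−α)/α) = 2.25^1.2222 = 2.6942.
Therefore s = 2.6942 × (n + g + δ) = 2.6942 × 0.130 = 0.3502.

s ≈ 0.350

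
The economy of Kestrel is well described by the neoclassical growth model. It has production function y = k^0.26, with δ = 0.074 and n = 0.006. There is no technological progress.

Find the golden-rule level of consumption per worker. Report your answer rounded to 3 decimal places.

c_gold ≈ 1.120

At the golden rule, f'(k) = n + δ, so α·k^(α−1) = n + δ and k_gold = (α/(n + δ))^(1/(1−α)).
k_gold = (0.26/0.080)^(1/0.74) = 3.2500^1.3514 ≈ 4.9177
c_gold = f(k_gold) − (n + δ)·k_gold = 1.5131 − 0.080×4.9177 ≈ 1.1197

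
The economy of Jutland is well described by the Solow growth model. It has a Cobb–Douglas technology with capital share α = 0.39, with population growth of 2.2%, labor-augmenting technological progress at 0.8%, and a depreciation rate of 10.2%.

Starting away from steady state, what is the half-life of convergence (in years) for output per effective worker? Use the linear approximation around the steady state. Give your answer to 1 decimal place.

Near the steady state the convergence rate is λ = (1 − α)(n + g + δ).
λ = (1 − 0.39) × 0.132 = 0.61 × 0.132 = 0.08052
Half-life = ln 2 / λ = 0.6931 / 0.08052 ≈ 8.61 years

t_½ ≈ 8.6 years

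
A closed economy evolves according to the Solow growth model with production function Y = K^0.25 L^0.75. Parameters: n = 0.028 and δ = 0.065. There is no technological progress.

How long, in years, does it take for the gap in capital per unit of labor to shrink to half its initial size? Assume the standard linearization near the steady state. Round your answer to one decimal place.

Near the steady state the convergence rate is λ = (1 − α)(n + δ).
λ = (1 − 0.25) × 0.093 = 0.75 × 0.093 = 0.06975
Half-life = ln 2 / λ = 0.6931 / 0.06975 ≈ 9.94 years

t_½ ≈ 9.9 years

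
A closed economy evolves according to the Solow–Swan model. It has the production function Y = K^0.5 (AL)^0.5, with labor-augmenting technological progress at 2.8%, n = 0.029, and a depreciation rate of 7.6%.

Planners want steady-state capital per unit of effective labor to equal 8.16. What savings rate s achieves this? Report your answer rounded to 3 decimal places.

s ≈ 0.380

Steady state requires s·f(k) = (n + g + δ)·k, i.e. s·k^α = (n + g + δ)·k.
So s / (n + g + δ) = (k*)^(1−α) = 8.16^0.5 = 2.8566.
Therefore s = 2.8566 × (n + g + δ) = 2.8566 × 0.133 = 0.3799.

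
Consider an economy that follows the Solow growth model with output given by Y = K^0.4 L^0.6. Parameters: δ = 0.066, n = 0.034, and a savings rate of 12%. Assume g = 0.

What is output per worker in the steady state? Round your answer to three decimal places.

Steady state requires s·f(k) = (n + δ)·k, i.e. s·k^α = (n + δ)·k.
Dividing both sides by k: k^(1−α) = s / (n + δ).
k^0.6 = 0.12 / (0.034 + 0.066) = 0.12 / 0.100 = 1.2000
k* = 1.2000^(1/0.6) ≈ 1.3551
y* = (k*)^α = 1.3551^0.4 ≈ 1.1292

y* = 1.129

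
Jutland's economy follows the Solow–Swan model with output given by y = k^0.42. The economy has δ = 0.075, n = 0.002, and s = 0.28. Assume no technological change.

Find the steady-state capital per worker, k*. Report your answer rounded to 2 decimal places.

In steady state, investment equals break-even investment: s·k^α = (n + δ)·k.
Rearranging, k^(1−α) = s / (n + δ).
k^0.58 = 0.28 / (0.002 + 0.075) = 0.28 / 0.077 = 3.6364
k* = 3.6364^(1/0.58) ≈ 9.2614

k* ≈ 9.26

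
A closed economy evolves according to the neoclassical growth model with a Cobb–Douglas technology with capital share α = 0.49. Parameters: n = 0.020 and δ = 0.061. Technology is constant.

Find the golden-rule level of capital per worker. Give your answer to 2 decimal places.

The golden rule sets f'(k) = n + δ, i.e. α·k^(α−1) = n + δ.
So k^(1−α) = α / (n + δ) = 0.49 / 0.081 = 6.0494.
k_gold = 6.0494^(1/0.51) ≈ 34.1012

k_gold ≈ 34.10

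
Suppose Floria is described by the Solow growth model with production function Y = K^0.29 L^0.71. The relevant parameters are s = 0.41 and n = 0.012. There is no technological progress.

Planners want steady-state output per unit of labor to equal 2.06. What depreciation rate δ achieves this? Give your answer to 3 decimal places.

δ ≈ 0.058

At the steady state, Δk = 0, so s·k^α = (n + δ)·k.
Since y* = [s/(n + δ)]^(α/(1−α)), we have s/(n + δ) = (y*)^((1−α)/α) = 2.06^2.4483 = 5.8673.
Therefore n + δ = s / 5.8673 = 0.41 / 5.8673 = 0.0699, so δ = 0.0699 − 0.012 = 0.0579.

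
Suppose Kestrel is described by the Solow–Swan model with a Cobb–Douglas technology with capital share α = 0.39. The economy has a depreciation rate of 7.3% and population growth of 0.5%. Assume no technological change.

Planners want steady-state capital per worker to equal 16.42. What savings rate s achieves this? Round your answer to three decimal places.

Steady state requires s·f(k) = (n + δ)·k, i.e. s·k^α = (n + δ)·k.
So s / (n + δ) = (k*)^(1−α) = 16.42^0.61 = 5.5129.
Therefore s = 5.5129 × (n + δ) = 5.5129 × 0.078 = 0.4300.

s ≈ 0.430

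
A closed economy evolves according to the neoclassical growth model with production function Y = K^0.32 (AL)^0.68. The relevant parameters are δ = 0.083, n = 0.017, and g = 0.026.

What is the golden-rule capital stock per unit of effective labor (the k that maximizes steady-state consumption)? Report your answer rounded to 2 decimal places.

k_gold ≈ 3.94

The golden rule sets f'(k) = n + g + δ, i.e. α·k^(α−1) = n + g + δ.
So k^(1−α) = α / (n + g + δ) = 0.32 / 0.126 = 2.5397.
k_gold = 2.5397^(1/0.68) ≈ 3.9379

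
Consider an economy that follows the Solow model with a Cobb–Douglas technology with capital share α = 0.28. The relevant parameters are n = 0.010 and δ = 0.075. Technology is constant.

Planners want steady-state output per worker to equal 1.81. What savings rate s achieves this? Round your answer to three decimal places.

s ≈ 0.391

Steady state requires s·f(k) = (n + δ)·k, i.e. s·k^α = (n + δ)·k.
Since y* = [s/(n + δ)]^(α/(1−α)), we have s/(n + δ) = (y*)^((1−α)/α) = 1.81^2.5714 = 4.5983.
Therefore s = 4.5983 × (n + δ) = 4.5983 × 0.085 = 0.3909.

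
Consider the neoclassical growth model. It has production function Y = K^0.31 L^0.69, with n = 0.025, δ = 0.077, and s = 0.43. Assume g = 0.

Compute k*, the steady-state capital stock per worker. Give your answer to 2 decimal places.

Steady state requires s·f(k) = (n + δ)·k, i.e. s·k^α = (n + δ)·k.
Dividing both sides by k: k^(1−α) = s / (n + δ).
k^0.69 = 0.43 / (0.025 + 0.077) = 0.43 / 0.102 = 4.2157
k* = 4.2157^(1/0.69) ≈ 8.0465

k* ≈ 8.05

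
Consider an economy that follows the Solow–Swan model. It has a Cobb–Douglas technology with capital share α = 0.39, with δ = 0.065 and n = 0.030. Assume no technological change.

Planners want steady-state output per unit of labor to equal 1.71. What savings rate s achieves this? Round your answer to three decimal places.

s ≈ 0.220

In steady state, investment equals break-even investment: s·k^α = (n + δ)·k.
Since y* = [s/(n + δ)]^(α/(1−α)), we have s/(n + δ) = (y*)^((1−α)/α) = 1.71^1.5641 = 2.3144.
Therefore s = 2.3144 × (n + δ) = 2.3144 × 0.095 = 0.2199.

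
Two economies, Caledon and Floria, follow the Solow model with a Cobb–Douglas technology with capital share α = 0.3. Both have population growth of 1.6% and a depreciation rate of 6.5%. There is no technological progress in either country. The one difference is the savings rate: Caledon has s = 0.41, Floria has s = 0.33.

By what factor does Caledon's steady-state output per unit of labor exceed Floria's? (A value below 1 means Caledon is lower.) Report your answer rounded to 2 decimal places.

y*_C / y*_F ≈ 1.10

Steady-state y* = [s/(n + δ)]^(α/(1−α)), so the ratio is [ (s_C/(n + δ)_C) / (s_F/(n + δ)_F) ]^0.4286.
s_C/(n + δ)_C = 0.41/0.081 = 5.0617; s_F/(n + δ)_F = 0.33/0.081 = 4.0741.
Ratio = (5.0617/4.0741)^0.4286 = 1.2424^0.4286 ≈ 1.0975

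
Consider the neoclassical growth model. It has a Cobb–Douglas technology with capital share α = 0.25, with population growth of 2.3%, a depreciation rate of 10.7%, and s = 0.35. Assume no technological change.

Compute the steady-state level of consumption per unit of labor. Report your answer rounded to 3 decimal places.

In steady state, investment equals break-even investment: s·k^α = (n + δ)·k.
Rearranging, k^(1−α) = s / (n + δ).
k^0.75 = 0.35 / (0.023 + 0.107) = 0.35 / 0.130 = 2.6923
k* = 2.6923^(1/0.75) ≈ 3.7454
y* = (k*)^α = 3.7454^0.25 ≈ 1.3912
c* = (1 − s)·y* = (1 − 0.35) × 1.3912 ≈ 0.9043

c* = 0.904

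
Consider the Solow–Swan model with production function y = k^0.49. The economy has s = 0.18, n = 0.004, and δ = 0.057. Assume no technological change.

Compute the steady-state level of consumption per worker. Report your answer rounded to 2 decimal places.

In steady state, investment equals break-even investment: s·k^α = (n + δ)·k.
Dividing both sides by k: k^(1−α) = s / (n + δ).
k^0.51 = 0.18 / (0.004 + 0.057) = 0.18 / 0.061 = 2.9508
k* = 2.9508^(1/0.51) ≈ 8.3455
y* = (k*)^α = 8.3455^0.49 ≈ 2.8282
c* = (1 − s)·y* = (1 − 0.18) × 2.8282 ≈ 2.3191

c* = 2.32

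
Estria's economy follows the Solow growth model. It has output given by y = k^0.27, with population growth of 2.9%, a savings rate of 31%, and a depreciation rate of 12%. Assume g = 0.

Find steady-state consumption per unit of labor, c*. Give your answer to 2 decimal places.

In steady state, investment equals break-even investment: s·k^α = (n + δ)·k.
Dividing both sides by k: k^(1−α) = s / (n + δ).
k^0.73 = 0.31 / (0.029 + 0.120) = 0.31 / 0.149 = 2.0805
k* = 2.0805^(1/0.73) ≈ 2.7280
y* = (k*)^α = 2.7280^0.27 ≈ 1.3112
c* = (1 − s)·y* = (1 − 0.31) × 1.3112 ≈ 0.9047

c* ≈ 0.90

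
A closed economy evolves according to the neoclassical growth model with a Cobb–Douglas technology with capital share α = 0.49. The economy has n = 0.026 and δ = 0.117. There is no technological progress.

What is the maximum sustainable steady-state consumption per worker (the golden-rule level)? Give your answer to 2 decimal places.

c_gold ≈ 1.67

At the golden rule, f'(k) = n + δ, so α·k^(α−1) = n + δ and k_gold = (α/(n + δ))^(1/(1−α)).
k_gold = (0.49/0.143)^(1/0.51) = 3.4266^1.9608 ≈ 11.1882
c_gold = f(k_gold) − (n + δ)·k_gold = 3.2651 − 0.143×11.1882 ≈ 1.6652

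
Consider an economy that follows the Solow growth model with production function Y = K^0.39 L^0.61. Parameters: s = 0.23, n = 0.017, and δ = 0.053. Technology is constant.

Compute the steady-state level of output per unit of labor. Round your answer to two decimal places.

y* = 2.14

At the steady state, Δk = 0, so s·k^α = (n + δ)·k.
Rearranging, k^(1−α) = s / (n + δ).
k^0.61 = 0.23 / (0.017 + 0.053) = 0.23 / 0.070 = 3.2857
k* = 3.2857^(1/0.61) ≈ 7.0296
y* = (k*)^α = 7.0296^0.39 ≈ 2.1395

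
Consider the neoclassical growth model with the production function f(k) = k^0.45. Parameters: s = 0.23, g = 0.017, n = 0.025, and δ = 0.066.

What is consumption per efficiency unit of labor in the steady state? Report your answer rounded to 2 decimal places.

c* ≈ 1.43

In steady state, investment equals break-even investment: s·k^α = (n + g + δ)·k.
Dividing both sides by k: k^(1−α) = s / (n + g + δ).
k^0.55 = 0.23 / (0.025 + 0.017 + 0.066) = 0.23 / 0.108 = 2.1296
k* = 2.1296^(1/0.55) ≈ 3.9528
y* = (k*)^α = 3.9528^0.45 ≈ 1.8561
c* = (1 − s)·y* = (1 − 0.23) × 1.8561 ≈ 1.4292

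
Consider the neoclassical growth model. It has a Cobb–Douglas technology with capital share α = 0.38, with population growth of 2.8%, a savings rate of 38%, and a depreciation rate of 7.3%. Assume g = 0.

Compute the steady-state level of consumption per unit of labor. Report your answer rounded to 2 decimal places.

Steady state requires s·f(k) = (n + δ)·k, i.e. s·k^α = (n + δ)·k.
Rearranging, k^(1−α) = s / (n + δ).
k^0.62 = 0.38 / (0.028 + 0.073) = 0.38 / 0.101 = 3.7624
k* = 3.7624^(1/0.62) ≈ 8.4756
y* = (k*)^α = 8.4756^0.38 ≈ 2.2527
c* = (1 − s)·y* = (1 − 0.38) × 2.2527 ≈ 1.3967

c* = 1.40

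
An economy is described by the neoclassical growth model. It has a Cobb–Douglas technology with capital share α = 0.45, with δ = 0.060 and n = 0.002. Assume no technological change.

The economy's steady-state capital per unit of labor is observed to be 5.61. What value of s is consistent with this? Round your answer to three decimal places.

s ≈ 0.160

In steady state, investment equals break-even investment: s·k^α = (n + δ)·k.
So s / (n + δ) = (k*)^(1−α) = 5.61^0.55 = 2.5818.
Therefore s = 2.5818 × (n + δ) = 2.5818 × 0.062 = 0.1601.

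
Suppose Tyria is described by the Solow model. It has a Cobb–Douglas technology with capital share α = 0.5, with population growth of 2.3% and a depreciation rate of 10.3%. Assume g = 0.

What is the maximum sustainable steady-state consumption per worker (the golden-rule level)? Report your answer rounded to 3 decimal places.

c_gold ≈ 1.984

At the golden rule, f'(k) = n + δ, so α·k^(α−1) = n + δ and k_gold = (α/(n + δ))^(1/(1−α)).
k_gold = (0.5/0.126)^(1/0.5) = 3.9683^2 ≈ 15.7474
c_gold = f(k_gold) − (n + δ)·k_gold = 3.9683 − 0.126×15.7474 ≈ 1.9841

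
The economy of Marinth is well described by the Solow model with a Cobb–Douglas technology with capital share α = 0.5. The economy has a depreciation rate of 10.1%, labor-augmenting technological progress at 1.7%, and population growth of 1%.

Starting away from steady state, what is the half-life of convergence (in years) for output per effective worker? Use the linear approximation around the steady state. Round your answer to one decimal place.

Near the steady state the convergence rate is λ = (1 − α)(n + g + δ).
λ = (1 − 0.5) × 0.128 = 0.5 × 0.128 = 0.0640
Half-life = ln 2 / λ = 0.6931 / 0.0640 ≈ 10.83 years

half-life ≈ 10.8 years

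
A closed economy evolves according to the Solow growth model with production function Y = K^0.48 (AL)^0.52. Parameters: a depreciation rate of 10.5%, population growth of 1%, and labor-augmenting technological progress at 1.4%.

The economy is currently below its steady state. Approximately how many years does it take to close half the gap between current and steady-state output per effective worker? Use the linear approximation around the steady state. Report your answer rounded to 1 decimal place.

half-life ≈ 10.3 years

Near the steady state the convergence rate is λ = (1 − α)(n + g + δ).
λ = (1 − 0.48) × 0.129 = 0.52 × 0.129 = 0.06708
Half-life = ln 2 / λ = 0.6931 / 0.06708 ≈ 10.33 years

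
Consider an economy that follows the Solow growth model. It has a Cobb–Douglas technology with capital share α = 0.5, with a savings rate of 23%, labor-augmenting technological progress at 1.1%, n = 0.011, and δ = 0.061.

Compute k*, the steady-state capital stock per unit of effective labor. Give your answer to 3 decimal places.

In steady state, investment equals break-even investment: s·k^α = (n + g + δ)·k.
Rearranging, k^(1−α) = s / (n + g + δ).
k^0.5 = 0.23 / (0.011 + 0.011 + 0.061) = 0.23 / 0.083 = 2.7711
k* = 2.7711^(1/0.5) ≈ 7.6790

k* ≈ 7.679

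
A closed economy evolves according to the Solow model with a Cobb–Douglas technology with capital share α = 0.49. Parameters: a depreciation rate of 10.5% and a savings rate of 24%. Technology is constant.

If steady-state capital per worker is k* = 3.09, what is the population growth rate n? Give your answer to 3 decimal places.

Steady state requires s·f(k) = (n + δ)·k, i.e. s·k^α = (n + δ)·k.
So s / (n + δ) = (k*)^(1−α) = 3.09^0.51 = 1.7778.
Therefore n + δ = s / 1.7778 = 0.24 / 1.7778 = 0.1350, so n = 0.1350 − 0.105 = 0.0300.

n ≈ 0.030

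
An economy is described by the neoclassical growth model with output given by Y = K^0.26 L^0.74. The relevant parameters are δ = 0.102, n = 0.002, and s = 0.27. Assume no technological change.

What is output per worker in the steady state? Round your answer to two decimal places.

Steady state requires s·f(k) = (n + δ)·k, i.e. s·k^α = (n + δ)·k.
Dividing both sides by k: k^(1−α) = s / (n + δ).
k^0.74 = 0.27 / (0.002 + 0.102) = 0.27 / 0.104 = 2.5962
k* = 2.5962^(1/0.74) ≈ 3.6301
y* = (k*)^α = 3.6301^0.26 ≈ 1.3982

y* = 1.40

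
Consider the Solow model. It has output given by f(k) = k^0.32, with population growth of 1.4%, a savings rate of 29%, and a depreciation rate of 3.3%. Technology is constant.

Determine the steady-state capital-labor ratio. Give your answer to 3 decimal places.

At the steady state, Δk = 0, so s·k^α = (n + δ)·k.
Rearranging, k^(1−α) = s / (n + δ).
k^0.68 = 0.29 / (0.014 + 0.033) = 0.29 / 0.047 = 6.1702
k* = 6.1702^(1/0.68) ≈ 14.5280

k* = 14.528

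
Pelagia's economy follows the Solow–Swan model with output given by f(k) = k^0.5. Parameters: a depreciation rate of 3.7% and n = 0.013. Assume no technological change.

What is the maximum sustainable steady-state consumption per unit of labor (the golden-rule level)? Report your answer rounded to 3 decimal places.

c_gold ≈ 5.000

At the golden rule, f'(k) = n + δ, so α·k^(α−1) = n + δ and k_gold = (α/(n + δ))^(1/(1−α)).
k_gold = (0.5/0.050)^(1/0.5) = 10.0000^2 ≈ 100.0000
c_gold = f(k_gold) − (n + δ)·k_gold = 10.0000 − 0.050×100.0000 ≈ 5.0000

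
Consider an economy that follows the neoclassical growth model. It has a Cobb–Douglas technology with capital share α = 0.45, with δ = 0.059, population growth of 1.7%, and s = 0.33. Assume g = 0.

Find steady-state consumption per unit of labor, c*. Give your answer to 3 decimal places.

Steady state requires s·f(k) = (n + δ)·k, i.e. s·k^α = (n + δ)·k.
Dividing both sides by k: k^(1−α) = s / (n + δ).
k^0.55 = 0.33 / (0.017 + 0.059) = 0.33 / 0.076 = 4.3421
k* = 4.3421^(1/0.55) ≈ 14.4362
y* = (k*)^α = 14.4362^0.45 ≈ 3.3247
c* = (1 − s)·y* = (1 − 0.33) × 3.3247 ≈ 2.2275

c* ≈ 2.228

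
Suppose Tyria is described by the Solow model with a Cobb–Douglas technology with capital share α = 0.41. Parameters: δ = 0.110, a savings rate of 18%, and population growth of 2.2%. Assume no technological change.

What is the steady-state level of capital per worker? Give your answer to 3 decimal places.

k* ≈ 1.692

In steady state, investment equals break-even investment: s·k^α = (n + δ)·k.
Rearranging, k^(1−α) = s / (n + δ).
k^0.59 = 0.18 / (0.022 + 0.110) = 0.18 / 0.132 = 1.3636
k* = 1.3636^(1/0.59) ≈ 1.6915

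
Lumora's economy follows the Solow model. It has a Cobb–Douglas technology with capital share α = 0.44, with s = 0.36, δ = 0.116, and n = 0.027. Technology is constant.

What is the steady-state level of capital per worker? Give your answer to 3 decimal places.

k* ≈ 5.200

Steady state requires s·f(k) = (n + δ)·k, i.e. s·k^α = (n + δ)·k.
Rearranging, k^(1−α) = s / (n + δ).
k^0.56 = 0.36 / (0.027 + 0.116) = 0.36 / 0.143 = 2.5175
k* = 2.5175^(1/0.56) ≈ 5.2002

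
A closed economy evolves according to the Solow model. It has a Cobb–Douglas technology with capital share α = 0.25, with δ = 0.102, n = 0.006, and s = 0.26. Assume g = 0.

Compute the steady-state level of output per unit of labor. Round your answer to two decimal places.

Steady state requires s·f(k) = (n + δ)·k, i.e. s·k^α = (n + δ)·k.
Rearranging, k^(1−α) = s / (n + δ).
k^0.75 = 0.26 / (0.006 + 0.102) = 0.26 / 0.108 = 2.4074
k* = 2.4074^(1/0.75) ≈ 3.2265
y* = (k*)^α = 3.2265^0.25 ≈ 1.3402

y* ≈ 1.34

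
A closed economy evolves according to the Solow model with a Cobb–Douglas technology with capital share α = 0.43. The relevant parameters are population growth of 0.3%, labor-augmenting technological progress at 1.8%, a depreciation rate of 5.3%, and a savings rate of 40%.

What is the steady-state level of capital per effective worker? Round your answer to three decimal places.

k* ≈ 19.305

At the steady state, Δk = 0, so s·k^α = (n + g + δ)·k.
Rearranging, k^(1−α) = s / (n + g + δ).
k^0.57 = 0.40 / (0.003 + 0.018 + 0.053) = 0.40 / 0.074 = 5.4054
k* = 5.4054^(1/0.57) ≈ 19.3047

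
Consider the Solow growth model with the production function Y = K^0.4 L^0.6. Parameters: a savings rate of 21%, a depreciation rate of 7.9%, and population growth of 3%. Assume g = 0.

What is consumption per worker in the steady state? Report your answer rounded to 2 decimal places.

At the steady state, Δk = 0, so s·k^α = (n + δ)·k.
Dividing both sides by k: k^(1−α) = s / (n + δ).
k^0.6 = 0.21 / (0.030 + 0.079) = 0.21 / 0.109 = 1.9266
k* = 1.9266^(1/0.6) ≈ 2.9830
y* = (k*)^α = 2.9830^0.4 ≈ 1.5483
c* = (1 − s)·y* = (1 − 0.21) × 1.5483 ≈ 1.2232

c* ≈ 1.22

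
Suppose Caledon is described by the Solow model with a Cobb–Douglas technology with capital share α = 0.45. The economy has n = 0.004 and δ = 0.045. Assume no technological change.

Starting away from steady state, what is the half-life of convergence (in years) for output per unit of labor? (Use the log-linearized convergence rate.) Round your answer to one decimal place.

t_½ ≈ 25.7 years

Near the steady state the convergence rate is λ = (1 − α)(n + δ).
λ = (1 − 0.45) × 0.049 = 0.55 × 0.049 = 0.02695
Half-life = ln 2 / λ = 0.6931 / 0.02695 ≈ 25.72 years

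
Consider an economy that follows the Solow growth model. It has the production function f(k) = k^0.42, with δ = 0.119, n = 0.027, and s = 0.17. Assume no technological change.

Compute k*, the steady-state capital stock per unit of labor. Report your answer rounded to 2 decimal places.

k* ≈ 1.30

At the steady state, Δk = 0, so s·k^α = (n + δ)·k.
Dividing both sides by k: k^(1−α) = s / (n + δ).
k^0.58 = 0.17 / (0.027 + 0.119) = 0.17 / 0.146 = 1.1644
k* = 1.1644^(1/0.58) ≈ 1.3001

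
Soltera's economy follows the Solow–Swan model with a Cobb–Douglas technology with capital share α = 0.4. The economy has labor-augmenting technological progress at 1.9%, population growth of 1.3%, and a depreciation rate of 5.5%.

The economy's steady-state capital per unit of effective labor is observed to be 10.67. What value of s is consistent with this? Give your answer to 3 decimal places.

s ≈ 0.360

In steady state, investment equals break-even investment: s·k^α = (n + g + δ)·k.
So s / (n + g + δ) = (k*)^(1−α) = 10.67^0.6 = 4.1390.
Therefore s = 4.1390 × (n + g + δ) = 4.1390 × 0.087 = 0.3601.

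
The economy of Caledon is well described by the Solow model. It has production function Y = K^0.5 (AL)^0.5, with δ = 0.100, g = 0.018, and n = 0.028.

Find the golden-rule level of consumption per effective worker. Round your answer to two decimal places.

At the golden rule, f'(k) = n + g + δ, so α·k^(α−1) = n + g + δ and k_gold = (α/(n + g + δ))^(1/(1−α)).
k_gold = (0.5/0.146)^(1/0.5) = 3.4247^2 ≈ 11.7286
c_gold = f(k_gold) − (n + g + δ)·k_gold = 3.4247 − 0.146×11.7286 ≈ 1.7123

c_gold ≈ 1.71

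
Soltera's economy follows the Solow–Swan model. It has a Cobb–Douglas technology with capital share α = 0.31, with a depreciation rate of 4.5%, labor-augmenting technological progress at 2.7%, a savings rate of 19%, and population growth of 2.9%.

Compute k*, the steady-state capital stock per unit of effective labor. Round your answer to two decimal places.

In steady state, investment equals break-even investment: s·k^α = (n + g + δ)·k.
Dividing both sides by k: k^(1−α) = s / (n + g + δ).
k^0.69 = 0.19 / (0.029 + 0.027 + 0.045) = 0.19 / 0.101 = 1.8812
k* = 1.8812^(1/0.69) ≈ 2.4988

k* ≈ 2.50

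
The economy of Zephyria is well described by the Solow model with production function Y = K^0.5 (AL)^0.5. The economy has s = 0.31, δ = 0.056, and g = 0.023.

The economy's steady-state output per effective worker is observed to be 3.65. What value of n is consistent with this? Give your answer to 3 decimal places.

n ≈ 0.006

At the steady state, Δk = 0, so s·k^α = (n + g + δ)·k.
Since y* = [s/(n + g + δ)]^(α/(1−α)), we have s/(n + g + δ) = (y*)^((1−α)/α) = 3.65^1 = 3.6500.
Therefore n + g + δ = s / 3.6500 = 0.31 / 3.6500 = 0.0849, so n = 0.0849 − 0.079 = 0.0059.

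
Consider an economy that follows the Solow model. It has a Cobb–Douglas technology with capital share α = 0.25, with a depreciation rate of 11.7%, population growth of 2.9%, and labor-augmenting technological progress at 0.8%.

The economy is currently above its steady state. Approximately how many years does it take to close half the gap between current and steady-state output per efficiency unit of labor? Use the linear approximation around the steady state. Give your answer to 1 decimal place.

Near the steady state the convergence rate is λ = (1 − α)(n + g + δ).
λ = (1 − 0.25) × 0.154 = 0.75 × 0.154 = 0.1155
Half-life = ln 2 / λ = 0.6931 / 0.1155 ≈ 6.00 years

half-life ≈ 6.0 years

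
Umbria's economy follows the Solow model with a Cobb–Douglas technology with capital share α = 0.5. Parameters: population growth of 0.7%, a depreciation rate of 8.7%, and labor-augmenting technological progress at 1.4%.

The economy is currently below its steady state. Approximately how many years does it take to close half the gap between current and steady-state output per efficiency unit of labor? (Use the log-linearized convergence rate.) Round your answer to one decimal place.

half-life ≈ 12.8 years

Near the steady state the convergence rate is λ = (1 − α)(n + g + δ).
λ = (1 − 0.5) × 0.108 = 0.5 × 0.108 = 0.0540
Half-life = ln 2 / λ = 0.6931 / 0.0540 ≈ 12.84 years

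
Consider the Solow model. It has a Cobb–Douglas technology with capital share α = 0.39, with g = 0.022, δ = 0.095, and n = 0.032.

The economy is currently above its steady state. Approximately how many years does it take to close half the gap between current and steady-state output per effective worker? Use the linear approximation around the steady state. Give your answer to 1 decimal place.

Near the steady state the convergence rate is λ = (1 − α)(n + g + δ).
λ = (1 − 0.39) × 0.149 = 0.61 × 0.149 = 0.09089
Half-life = ln 2 / λ = 0.6931 / 0.09089 ≈ 7.63 years

about 7.6 years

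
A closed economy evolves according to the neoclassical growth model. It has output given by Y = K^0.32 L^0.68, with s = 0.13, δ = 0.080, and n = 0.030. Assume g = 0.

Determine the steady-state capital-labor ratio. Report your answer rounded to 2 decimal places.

k* = 1.28

At the steady state, Δk = 0, so s·k^α = (n + δ)·k.
Rearranging, k^(1−α) = s / (n + δ).
k^0.68 = 0.13 / (0.030 + 0.080) = 0.13 / 0.110 = 1.1818
k* = 1.1818^(1/0.68) ≈ 1.2784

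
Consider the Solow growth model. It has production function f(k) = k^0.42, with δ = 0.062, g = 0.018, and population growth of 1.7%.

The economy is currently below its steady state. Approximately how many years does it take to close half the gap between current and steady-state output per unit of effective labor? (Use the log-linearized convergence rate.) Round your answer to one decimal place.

Near the steady state the convergence rate is λ = (1 − α)(n + g + δ).
λ = (1 − 0.42) × 0.097 = 0.58 × 0.097 = 0.05626
Half-life = ln 2 / λ = 0.6931 / 0.05626 ≈ 12.32 years

t_½ ≈ 12.3 years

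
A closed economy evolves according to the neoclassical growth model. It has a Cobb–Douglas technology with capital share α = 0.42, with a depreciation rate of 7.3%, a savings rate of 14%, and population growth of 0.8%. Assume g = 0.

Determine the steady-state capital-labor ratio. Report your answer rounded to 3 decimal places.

k* = 2.569

Steady state requires s·f(k) = (n + δ)·k, i.e. s·k^α = (n + δ)·k.
Dividing both sides by k: k^(1−α) = s / (n + δ).
k^0.58 = 0.14 / (0.008 + 0.073) = 0.14 / 0.081 = 1.7284
k* = 1.7284^(1/0.58) ≈ 2.5688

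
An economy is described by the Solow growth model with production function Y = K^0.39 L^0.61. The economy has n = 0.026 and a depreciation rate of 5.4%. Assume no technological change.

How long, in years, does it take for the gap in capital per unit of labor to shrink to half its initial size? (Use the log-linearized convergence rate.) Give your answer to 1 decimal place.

Near the steady state the convergence rate is λ = (1 − α)(n + δ).
λ = (1 − 0.39) × 0.080 = 0.61 × 0.080 = 0.0488
Half-life = ln 2 / λ = 0.6931 / 0.0488 ≈ 14.20 years

half-life ≈ 14.2 years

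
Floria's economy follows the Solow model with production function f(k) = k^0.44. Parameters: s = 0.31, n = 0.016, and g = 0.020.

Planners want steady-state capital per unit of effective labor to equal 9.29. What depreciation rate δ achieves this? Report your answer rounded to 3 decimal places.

At the steady state, Δk = 0, so s·k^α = (n + g + δ)·k.
So s / (n + g + δ) = (k*)^(1−α) = 9.29^0.56 = 3.4841.
Therefore n + g + δ = s / 3.4841 = 0.31 / 3.4841 = 0.0890, so δ = 0.0890 − 0.036 = 0.0530.

δ ≈ 0.053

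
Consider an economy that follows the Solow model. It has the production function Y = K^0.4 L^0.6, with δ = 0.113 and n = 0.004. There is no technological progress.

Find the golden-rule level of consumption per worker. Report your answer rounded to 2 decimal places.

c_gold ≈ 1.36

At the golden rule, f'(k) = n + δ, so α·k^(α−1) = n + δ and k_gold = (α/(n + δ))^(1/(1−α)).
k_gold = (0.4/0.117)^(1/0.6) = 3.4188^1.6667 ≈ 7.7590
c_gold = f(k_gold) − (n + δ)·k_gold = 2.2695 − 0.117×7.7590 ≈ 1.3617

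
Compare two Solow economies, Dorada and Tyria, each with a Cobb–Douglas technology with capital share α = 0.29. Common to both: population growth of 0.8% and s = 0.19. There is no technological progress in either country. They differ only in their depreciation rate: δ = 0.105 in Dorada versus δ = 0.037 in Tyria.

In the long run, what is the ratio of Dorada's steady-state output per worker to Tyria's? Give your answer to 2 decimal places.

Steady-state y* = [s/(n + δ)]^(α/(1−α)), so the ratio is [ (s_D/(n + δ)_D) / (s_T/(n + δ)_T) ]^0.4085.
s_D/(n + δ)_D = 0.19/0.113 = 1.6814; s_T/(n + δ)_T = 0.19/0.045 = 4.2222.
Ratio = (1.6814/4.2222)^0.4085 = 0.3982^0.4085 ≈ 0.6865

ratio ≈ 0.69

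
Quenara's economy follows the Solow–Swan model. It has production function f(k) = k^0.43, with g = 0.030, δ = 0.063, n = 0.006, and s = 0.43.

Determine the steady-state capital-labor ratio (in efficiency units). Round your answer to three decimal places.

k* = 13.152

In steady state, investment equals break-even investment: s·k^α = (n + g + δ)·k.
Rearranging, k^(1−α) = s / (n + g + δ).
k^0.57 = 0.43 / (0.006 + 0.030 + 0.063) = 0.43 / 0.099 = 4.3434
k* = 4.3434^(1/0.57) ≈ 13.1522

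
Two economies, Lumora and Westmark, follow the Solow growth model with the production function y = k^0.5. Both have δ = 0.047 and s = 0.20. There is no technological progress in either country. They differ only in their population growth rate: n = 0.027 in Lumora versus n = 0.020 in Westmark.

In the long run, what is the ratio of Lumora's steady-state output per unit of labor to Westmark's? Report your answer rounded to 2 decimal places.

Steady-state y* = [s/(n + δ)]^(α/(1−α)), so the ratio is [ (s_L/(n + δ)_L) / (s_W/(n + δ)_W) ]^1.
s_L/(n + δ)_L = 0.20/0.074 = 2.7027; s_W/(n + δ)_W = 0.20/0.067 = 2.9851.
Ratio = (2.7027/2.9851)^1 = 0.9054^1 ≈ 0.9054

ratio ≈ 0.91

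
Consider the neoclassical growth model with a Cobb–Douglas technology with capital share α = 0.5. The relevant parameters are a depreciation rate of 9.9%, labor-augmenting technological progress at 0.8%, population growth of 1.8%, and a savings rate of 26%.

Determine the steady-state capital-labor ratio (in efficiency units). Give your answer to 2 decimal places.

k* = 4.33

In steady state, investment equals break-even investment: s·k^α = (n + g + δ)·k.
Rearranging, k^(1−α) = s / (n + g + δ).
k^0.5 = 0.26 / (0.018 + 0.008 + 0.099) = 0.26 / 0.125 = 2.0800
k* = 2.0800^(1/0.5) ≈ 4.3264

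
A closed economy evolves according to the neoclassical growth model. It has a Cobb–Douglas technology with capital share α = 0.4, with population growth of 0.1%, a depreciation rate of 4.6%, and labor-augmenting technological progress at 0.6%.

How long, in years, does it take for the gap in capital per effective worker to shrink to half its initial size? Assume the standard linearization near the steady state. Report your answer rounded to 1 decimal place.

Near the steady state the convergence rate is λ = (1 − α)(n + g + δ).
λ = (1 − 0.4) × 0.053 = 0.6 × 0.053 = 0.0318
Half-life = ln 2 / λ = 0.6931 / 0.0318 ≈ 21.80 years

about 21.8 years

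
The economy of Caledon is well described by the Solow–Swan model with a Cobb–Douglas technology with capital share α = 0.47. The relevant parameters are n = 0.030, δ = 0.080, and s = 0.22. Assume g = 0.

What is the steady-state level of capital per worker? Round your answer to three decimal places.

k* = 3.698

In steady state, investment equals break-even investment: s·k^α = (n + δ)·k.
Dividing both sides by k: k^(1−α) = s / (n + δ).
k^0.53 = 0.22 / (0.030 + 0.080) = 0.22 / 0.110 = 2.0000
k* = 2.0000^(1/0.53) ≈ 3.6981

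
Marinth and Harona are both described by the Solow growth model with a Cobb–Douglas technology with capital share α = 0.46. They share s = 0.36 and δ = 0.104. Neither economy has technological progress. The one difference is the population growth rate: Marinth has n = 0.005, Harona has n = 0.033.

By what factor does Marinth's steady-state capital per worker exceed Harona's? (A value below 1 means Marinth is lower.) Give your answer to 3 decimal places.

ratio ≈ 1.527

Steady-state k* = [s/(n + δ)]^(1/(1−α)), so the ratio is [ (s_M/(n + δ)_M) / (s_H/(n + δ)_H) ]^1.8519.
s_M/(n + δ)_M = 0.36/0.109 = 3.3028; s_H/(n + δ)_H = 0.36/0.137 = 2.6277.
Ratio = (3.3028/2.6277)^1.8519 = 1.2569^1.8519 ≈ 1.5272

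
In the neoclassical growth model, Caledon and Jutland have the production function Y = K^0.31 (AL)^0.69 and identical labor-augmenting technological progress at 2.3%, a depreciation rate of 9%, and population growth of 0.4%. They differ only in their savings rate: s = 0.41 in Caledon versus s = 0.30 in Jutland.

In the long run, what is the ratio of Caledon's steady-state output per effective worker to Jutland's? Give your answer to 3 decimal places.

Steady-state y* = [s/(n + g + δ)]^(α/(1−α)), so the ratio is [ (s_C/(n + g + δ)_C) / (s_J/(n + g + δ)_J) ]^0.4493.
s_C/(n + g + δ)_C = 0.41/0.117 = 3.5043; s_J/(n + g + δ)_J = 0.30/0.117 = 2.5641.
Ratio = (3.5043/2.5641)^0.4493 = 1.3667^0.4493 ≈ 1.1507

y*_C / y*_J ≈ 1.151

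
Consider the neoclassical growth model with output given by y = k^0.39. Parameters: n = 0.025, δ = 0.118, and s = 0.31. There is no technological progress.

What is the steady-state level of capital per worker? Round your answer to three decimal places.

k* ≈ 3.555

Steady state requires s·f(k) = (n + δ)·k, i.e. s·k^α = (n + δ)·k.
Rearranging, k^(1−α) = s / (n + δ).
k^0.61 = 0.31 / (0.025 + 0.118) = 0.31 / 0.143 = 2.1678
k* = 2.1678^(1/0.61) ≈ 3.5551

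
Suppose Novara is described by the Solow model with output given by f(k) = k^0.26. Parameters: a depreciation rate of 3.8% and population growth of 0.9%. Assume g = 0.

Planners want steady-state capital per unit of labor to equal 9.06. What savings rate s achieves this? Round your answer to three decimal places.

In steady state, investment equals break-even investment: s·k^α = (n + δ)·k.
So s / (n + δ) = (k*)^(1−α) = 9.06^0.74 = 5.1083.
Therefore s = 5.1083 × (n + δ) = 5.1083 × 0.047 = 0.2401.

s ≈ 0.240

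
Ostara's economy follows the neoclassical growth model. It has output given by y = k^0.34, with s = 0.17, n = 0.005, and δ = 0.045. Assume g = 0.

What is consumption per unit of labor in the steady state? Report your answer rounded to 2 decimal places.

Steady state requires s·f(k) = (n + δ)·k, i.e. s·k^α = (n + δ)·k.
Rearranging, k^(1−α) = s / (n + δ).
k^0.66 = 0.17 / (0.005 + 0.045) = 0.17 / 0.050 = 3.4000
k* = 3.4000^(1/0.66) ≈ 6.3866
y* = (k*)^α = 6.3866^0.34 ≈ 1.8784
c* = (1 − s)·y* = (1 − 0.17) × 1.8784 ≈ 1.5591

c* ≈ 1.56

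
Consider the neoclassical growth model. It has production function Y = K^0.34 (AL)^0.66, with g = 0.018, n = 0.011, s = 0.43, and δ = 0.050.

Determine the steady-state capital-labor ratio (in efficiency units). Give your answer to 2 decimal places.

Steady state requires s·f(k) = (n + g + δ)·k, i.e. s·k^α = (n + g + δ)·k.
Rearranging, k^(1−α) = s / (n + g + δ).
k^0.66 = 0.43 / (0.011 + 0.018 + 0.050) = 0.43 / 0.079 = 5.4430
k* = 5.4430^(1/0.66) ≈ 13.0289

k* ≈ 13.03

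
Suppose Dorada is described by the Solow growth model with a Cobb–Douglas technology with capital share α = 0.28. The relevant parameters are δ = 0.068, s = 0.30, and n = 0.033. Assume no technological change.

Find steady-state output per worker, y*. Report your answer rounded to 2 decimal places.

In steady state, investment equals break-even investment: s·k^α = (n + δ)·k.
Dividing both sides by k: k^(1−α) = s / (n + δ).
k^0.72 = 0.30 / (0.033 + 0.068) = 0.30 / 0.101 = 2.9703
k* = 2.9703^(1/0.72) ≈ 4.5359
y* = (k*)^α = 4.5359^0.28 ≈ 1.5271

y* ≈ 1.53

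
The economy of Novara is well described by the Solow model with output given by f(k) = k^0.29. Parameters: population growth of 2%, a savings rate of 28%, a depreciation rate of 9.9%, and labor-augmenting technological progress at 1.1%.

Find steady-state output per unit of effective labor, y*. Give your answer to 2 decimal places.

In steady state, investment equals break-even investment: s·k^α = (n + g + δ)·k.
Dividing both sides by k: k^(1−α) = s / (n + g + δ).
k^0.71 = 0.28 / (0.020 + 0.011 + 0.099) = 0.28 / 0.130 = 2.1538
k* = 2.1538^(1/0.71) ≈ 2.9465
y* = (k*)^α = 2.9465^0.29 ≈ 1.3680

y* ≈ 1.37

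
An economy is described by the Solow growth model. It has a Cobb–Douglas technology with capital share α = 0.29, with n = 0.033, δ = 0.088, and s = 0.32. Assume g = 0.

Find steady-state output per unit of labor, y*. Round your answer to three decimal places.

At the steady state, Δk = 0, so s·k^α = (n + δ)·k.
Rearranging, k^(1−α) = s / (n + δ).
k^0.71 = 0.32 / (0.033 + 0.088) = 0.32 / 0.121 = 2.6446
k* = 2.6446^(1/0.71) ≈ 3.9344
y* = (k*)^α = 3.9344^0.29 ≈ 1.4877

y* = 1.488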